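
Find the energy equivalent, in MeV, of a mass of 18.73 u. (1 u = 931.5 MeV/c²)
E = mc² = 17450 MeV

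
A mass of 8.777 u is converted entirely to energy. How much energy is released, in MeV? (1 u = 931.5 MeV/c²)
E = mc² = 8176 MeV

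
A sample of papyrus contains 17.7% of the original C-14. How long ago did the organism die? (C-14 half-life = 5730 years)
Age = t½ × log₂(1/ratio) = 14310 years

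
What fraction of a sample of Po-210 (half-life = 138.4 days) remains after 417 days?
N/N₀ = (1/2)^(t/t½) = 0.1239 = 12.4%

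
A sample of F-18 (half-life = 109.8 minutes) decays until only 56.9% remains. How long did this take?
t = t½ × log₂(N₀/N) = 89.32 minutes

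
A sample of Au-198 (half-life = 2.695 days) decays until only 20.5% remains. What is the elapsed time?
t = t½ × log₂(N₀/N) = 6.162 days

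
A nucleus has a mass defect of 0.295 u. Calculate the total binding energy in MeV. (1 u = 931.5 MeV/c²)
B.E. = Δm × 931.5 = 274.8 MeV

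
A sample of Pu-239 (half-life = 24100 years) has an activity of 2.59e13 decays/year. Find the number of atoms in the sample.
N = A/λ = 9.005e17 atoms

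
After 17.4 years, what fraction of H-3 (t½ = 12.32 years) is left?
N/N₀ = (1/2)^(t/t½) = 0.3757 = 37.6%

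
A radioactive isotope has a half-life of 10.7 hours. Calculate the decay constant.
λ = ln(2)/t½ = 0.06478 hour⁻¹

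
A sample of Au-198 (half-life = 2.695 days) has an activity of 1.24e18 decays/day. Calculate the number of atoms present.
N = A/λ = 4.821e18 atoms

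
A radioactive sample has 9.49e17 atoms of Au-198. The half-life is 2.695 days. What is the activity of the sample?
A = λN = 2.441e17 decays/day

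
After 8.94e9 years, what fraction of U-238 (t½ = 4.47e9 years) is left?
N/N₀ = (1/2)^(t/t½) = 0.25 = 25%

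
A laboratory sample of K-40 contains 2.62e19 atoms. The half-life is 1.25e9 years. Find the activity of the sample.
A = λN = 1.453e10 decays/year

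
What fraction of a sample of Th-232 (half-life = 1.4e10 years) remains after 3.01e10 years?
N/N₀ = (1/2)^(t/t½) = 0.2253 = 22.5%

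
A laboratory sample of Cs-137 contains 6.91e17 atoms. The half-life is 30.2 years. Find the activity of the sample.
A = λN = 1.586e16 decays/year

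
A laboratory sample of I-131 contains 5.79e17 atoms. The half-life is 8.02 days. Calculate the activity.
A = λN = 5.004e16 decays/day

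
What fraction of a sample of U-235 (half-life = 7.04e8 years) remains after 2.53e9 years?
N/N₀ = (1/2)^(t/t½) = 0.08283 = 8.28%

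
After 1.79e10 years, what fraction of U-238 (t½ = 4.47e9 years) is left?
N/N₀ = (1/2)^(t/t½) = 0.06231 = 6.23%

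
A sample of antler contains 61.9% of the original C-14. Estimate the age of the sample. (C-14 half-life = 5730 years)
Age = t½ × log₂(1/ratio) = 3965 years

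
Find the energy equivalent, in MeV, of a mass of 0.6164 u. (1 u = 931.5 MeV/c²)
E = mc² = 574.2 MeV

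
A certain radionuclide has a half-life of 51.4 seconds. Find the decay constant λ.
λ = ln(2)/t½ = 0.01349 second⁻¹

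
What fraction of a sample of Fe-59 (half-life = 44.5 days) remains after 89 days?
N/N₀ = (1/2)^(t/t½) = 0.25 = 25%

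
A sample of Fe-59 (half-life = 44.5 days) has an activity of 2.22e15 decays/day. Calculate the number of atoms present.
N = A/λ = 1.425e17 atoms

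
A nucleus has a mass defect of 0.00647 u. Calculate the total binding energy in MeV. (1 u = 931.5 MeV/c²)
B.E. = Δm × 931.5 = 6.027 MeV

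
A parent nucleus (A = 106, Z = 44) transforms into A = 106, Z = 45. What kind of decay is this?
ΔA = 0, ΔZ = +1 ⇒ beta-minus decay (β⁻)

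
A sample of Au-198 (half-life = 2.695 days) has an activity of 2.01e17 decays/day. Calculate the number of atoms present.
N = A/λ = 7.815e17 atoms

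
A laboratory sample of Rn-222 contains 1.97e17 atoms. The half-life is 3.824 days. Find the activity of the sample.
A = λN = 3.571e16 decays/day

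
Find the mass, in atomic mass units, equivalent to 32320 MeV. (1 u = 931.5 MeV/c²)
m = E/c² = 34.7 u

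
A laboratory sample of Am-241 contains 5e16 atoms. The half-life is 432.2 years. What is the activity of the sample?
A = λN = 8.019e13 decays/year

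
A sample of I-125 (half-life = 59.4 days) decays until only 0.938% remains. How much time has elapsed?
t = t½ × log₂(N₀/N) = 400.1 days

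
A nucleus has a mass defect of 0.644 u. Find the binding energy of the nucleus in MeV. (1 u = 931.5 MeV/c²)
B.E. = Δm × 931.5 = 599.9 MeV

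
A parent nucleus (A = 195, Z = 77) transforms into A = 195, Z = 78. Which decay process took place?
ΔA = 0, ΔZ = +1 ⇒ beta-minus decay (β⁻)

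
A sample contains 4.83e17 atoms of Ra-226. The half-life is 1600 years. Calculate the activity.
A = λN = 2.092e14 decays/year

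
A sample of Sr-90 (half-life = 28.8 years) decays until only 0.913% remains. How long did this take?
t = t½ × log₂(N₀/N) = 195.1 years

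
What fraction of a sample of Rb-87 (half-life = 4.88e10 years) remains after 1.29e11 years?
N/N₀ = (1/2)^(t/t½) = 0.16 = 16%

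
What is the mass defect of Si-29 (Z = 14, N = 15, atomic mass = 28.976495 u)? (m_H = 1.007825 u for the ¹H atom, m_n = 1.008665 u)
Δm = Z·m_H + N·m_n − M = 0.263 u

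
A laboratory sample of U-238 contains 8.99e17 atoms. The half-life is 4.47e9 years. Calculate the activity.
A = λN = 1.394e8 decays/year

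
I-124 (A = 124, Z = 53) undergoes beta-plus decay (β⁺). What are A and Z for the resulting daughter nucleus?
Daughter: A = 124, Z = 52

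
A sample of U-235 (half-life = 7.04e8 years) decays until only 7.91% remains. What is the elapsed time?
t = t½ × log₂(N₀/N) = 2.577e9 years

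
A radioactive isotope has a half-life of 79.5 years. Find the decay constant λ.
λ = ln(2)/t½ = 0.008719 year⁻¹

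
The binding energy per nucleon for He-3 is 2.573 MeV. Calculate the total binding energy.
B.E. = 2.573 × 3 = 7.719 MeV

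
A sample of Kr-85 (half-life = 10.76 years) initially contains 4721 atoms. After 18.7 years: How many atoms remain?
N = N₀(1/2)^(t/t½) = 1415 atoms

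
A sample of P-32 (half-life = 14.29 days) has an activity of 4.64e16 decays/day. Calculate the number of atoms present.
N = A/λ = 9.566e17 atoms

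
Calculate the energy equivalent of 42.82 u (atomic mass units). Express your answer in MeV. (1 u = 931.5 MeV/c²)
E = mc² = 39890 MeV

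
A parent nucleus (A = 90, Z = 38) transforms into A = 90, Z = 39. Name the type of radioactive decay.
ΔA = 0, ΔZ = +1 ⇒ beta-minus decay (β⁻)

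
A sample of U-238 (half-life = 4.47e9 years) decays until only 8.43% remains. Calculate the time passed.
t = t½ × log₂(N₀/N) = 1.595e10 years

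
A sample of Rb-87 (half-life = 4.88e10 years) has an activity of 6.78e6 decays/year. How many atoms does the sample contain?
N = A/λ = 4.773e17 atoms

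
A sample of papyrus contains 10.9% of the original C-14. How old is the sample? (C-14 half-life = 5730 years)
Age = t½ × log₂(1/ratio) = 18320 years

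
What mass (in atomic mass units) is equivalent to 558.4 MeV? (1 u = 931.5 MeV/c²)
m = E/c² = 0.5995 u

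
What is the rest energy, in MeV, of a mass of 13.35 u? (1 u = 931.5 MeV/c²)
E = mc² = 12440 MeV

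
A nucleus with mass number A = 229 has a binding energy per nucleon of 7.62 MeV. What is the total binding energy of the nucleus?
B.E. = 7.62 × 229 = 1745 MeV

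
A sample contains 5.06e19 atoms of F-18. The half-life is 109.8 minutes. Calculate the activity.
A = λN = 3.194e17 decays/minute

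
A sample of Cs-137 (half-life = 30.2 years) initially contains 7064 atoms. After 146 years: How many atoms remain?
N = N₀(1/2)^(t/t½) = 247.6 atoms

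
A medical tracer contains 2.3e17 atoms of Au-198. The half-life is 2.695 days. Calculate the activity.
A = λN = 5.916e16 decays/day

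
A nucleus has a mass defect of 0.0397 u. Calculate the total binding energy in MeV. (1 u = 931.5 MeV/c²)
B.E. = Δm × 931.5 = 36.98 MeV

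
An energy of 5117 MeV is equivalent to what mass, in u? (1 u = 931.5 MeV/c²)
m = E/c² = 5.493 u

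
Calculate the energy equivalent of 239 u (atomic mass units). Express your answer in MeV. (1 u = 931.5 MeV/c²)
E = mc² = 2.226e5 MeV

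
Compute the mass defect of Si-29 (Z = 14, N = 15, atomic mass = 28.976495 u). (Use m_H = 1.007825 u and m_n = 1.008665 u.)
Δm = Z·m_H + N·m_n − M = 0.263 u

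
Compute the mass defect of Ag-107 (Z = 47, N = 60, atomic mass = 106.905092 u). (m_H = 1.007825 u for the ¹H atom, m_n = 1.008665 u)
Δm = Z·m_H + N·m_n − M = 0.9826 u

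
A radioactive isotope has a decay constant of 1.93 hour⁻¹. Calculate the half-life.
t½ = ln(2)/λ = 0.3591 hours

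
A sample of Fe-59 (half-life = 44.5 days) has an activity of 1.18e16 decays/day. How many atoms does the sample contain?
N = A/λ = 7.576e17 atoms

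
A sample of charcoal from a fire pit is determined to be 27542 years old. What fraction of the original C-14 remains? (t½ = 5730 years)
N/N₀ = (1/2)^(t/t½) = 0.03573 = 3.57%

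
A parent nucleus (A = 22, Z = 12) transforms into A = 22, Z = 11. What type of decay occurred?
ΔA = 0, ΔZ = -1 ⇒ beta-plus decay (β⁺) or electron capture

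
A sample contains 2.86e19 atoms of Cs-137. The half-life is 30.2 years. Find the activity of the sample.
A = λN = 6.564e17 decays/year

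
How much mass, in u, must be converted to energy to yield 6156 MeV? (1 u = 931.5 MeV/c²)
m = E/c² = 6.609 u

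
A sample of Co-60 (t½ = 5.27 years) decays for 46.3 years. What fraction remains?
N/N₀ = (1/2)^(t/t½) = 0.002266 = 0.227%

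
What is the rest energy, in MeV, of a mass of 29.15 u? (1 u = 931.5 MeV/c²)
E = mc² = 27150 MeV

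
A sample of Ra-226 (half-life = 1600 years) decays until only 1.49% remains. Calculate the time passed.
t = t½ × log₂(N₀/N) = 9710 years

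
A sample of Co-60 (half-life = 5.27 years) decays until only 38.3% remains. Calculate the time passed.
t = t½ × log₂(N₀/N) = 7.297 years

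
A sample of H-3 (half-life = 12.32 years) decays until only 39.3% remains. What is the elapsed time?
t = t½ × log₂(N₀/N) = 16.6 years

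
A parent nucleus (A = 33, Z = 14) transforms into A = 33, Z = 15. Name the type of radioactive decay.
ΔA = 0, ΔZ = +1 ⇒ beta-minus decay (β⁻)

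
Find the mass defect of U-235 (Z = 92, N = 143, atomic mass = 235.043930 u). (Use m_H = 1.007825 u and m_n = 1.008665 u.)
Δm = Z·m_H + N·m_n − M = 1.915 u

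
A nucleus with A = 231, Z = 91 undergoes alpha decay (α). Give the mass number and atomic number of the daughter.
Daughter: A = 227, Z = 89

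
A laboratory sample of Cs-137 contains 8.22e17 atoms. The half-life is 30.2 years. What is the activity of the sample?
A = λN = 1.887e16 decays/year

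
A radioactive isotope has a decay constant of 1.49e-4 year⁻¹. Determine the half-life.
t½ = ln(2)/λ = 4652 years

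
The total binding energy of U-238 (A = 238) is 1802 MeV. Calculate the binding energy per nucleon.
B.E./A = 1802/238 = 7.571 MeV/nucleon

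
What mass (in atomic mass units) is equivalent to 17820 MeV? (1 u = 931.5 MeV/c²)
m = E/c² = 19.13 u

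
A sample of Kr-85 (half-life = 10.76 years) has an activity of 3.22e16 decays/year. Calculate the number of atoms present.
N = A/λ = 4.999e17 atoms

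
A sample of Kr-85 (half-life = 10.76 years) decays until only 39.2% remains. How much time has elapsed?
t = t½ × log₂(N₀/N) = 14.54 years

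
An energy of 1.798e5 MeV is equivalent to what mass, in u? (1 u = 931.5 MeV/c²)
m = E/c² = 193 u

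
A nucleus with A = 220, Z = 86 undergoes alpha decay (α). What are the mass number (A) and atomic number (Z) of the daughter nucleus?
Daughter: A = 216, Z = 84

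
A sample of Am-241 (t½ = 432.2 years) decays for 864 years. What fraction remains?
N/N₀ = (1/2)^(t/t½) = 0.2502 = 25%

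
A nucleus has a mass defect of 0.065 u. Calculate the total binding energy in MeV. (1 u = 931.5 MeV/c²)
B.E. = Δm × 931.5 = 60.55 MeV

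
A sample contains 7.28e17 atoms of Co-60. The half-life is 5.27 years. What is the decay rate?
A = λN = 9.575e16 decays/year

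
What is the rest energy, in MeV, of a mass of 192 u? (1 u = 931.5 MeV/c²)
E = mc² = 1.788e5 MeV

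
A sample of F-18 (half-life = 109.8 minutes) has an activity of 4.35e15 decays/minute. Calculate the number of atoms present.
N = A/λ = 6.891e17 atoms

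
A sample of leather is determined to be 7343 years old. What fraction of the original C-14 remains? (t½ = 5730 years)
N/N₀ = (1/2)^(t/t½) = 0.4114 = 41.1%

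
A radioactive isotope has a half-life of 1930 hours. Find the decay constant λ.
λ = ln(2)/t½ = 3.591e-4 hour⁻¹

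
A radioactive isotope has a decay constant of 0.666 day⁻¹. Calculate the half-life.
t½ = ln(2)/λ = 1.041 days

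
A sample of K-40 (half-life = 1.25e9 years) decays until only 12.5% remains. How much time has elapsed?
t = t½ × log₂(N₀/N) = 3.75e9 years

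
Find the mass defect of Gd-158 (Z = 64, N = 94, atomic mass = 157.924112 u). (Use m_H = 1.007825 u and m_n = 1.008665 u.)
Δm = Z·m_H + N·m_n − M = 1.391 u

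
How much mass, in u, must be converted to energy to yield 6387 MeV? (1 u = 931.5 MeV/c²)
m = E/c² = 6.857 u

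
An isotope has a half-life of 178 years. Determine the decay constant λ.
λ = ln(2)/t½ = 0.003894 year⁻¹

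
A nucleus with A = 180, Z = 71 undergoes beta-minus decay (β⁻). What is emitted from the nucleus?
β⁻: electron (e⁻) + antineutrino (ν̄ₑ)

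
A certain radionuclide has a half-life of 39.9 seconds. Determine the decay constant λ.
λ = ln(2)/t½ = 0.01737 second⁻¹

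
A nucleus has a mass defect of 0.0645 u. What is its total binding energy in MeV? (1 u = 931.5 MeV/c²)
B.E. = Δm × 931.5 = 60.08 MeV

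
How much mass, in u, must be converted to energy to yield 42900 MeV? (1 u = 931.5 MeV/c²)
m = E/c² = 46.05 u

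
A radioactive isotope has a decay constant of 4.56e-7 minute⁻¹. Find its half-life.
t½ = ln(2)/λ = 1.52e6 minutes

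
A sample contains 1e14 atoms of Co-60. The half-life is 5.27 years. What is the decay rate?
A = λN = 1.315e13 decays/year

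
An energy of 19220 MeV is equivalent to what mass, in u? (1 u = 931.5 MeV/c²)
m = E/c² = 20.63 u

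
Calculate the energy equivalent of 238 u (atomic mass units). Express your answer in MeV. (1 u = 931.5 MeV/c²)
E = mc² = 2.217e5 MeV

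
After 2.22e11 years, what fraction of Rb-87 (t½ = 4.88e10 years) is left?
N/N₀ = (1/2)^(t/t½) = 0.04271 = 4.27%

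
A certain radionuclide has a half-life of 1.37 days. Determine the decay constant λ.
λ = ln(2)/t½ = 0.5059 day⁻¹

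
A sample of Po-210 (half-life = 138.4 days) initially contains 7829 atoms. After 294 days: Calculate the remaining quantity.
N = N₀(1/2)^(t/t½) = 1796 atoms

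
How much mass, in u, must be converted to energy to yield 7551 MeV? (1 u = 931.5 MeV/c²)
m = E/c² = 8.106 u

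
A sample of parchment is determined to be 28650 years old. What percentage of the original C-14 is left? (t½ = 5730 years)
N/N₀ = (1/2)^(t/t½) = 0.03125 = 3.12%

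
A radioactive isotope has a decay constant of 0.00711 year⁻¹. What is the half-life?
t½ = ln(2)/λ = 97.49 years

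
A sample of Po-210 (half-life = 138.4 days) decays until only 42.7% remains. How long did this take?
t = t½ × log₂(N₀/N) = 169.9 days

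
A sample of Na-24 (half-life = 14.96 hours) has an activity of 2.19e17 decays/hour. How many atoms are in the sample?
N = A/λ = 4.727e18 atoms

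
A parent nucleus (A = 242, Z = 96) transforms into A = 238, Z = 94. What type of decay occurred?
ΔA = -4, ΔZ = -2 ⇒ alpha decay (α)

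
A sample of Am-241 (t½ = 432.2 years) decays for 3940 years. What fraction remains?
N/N₀ = (1/2)^(t/t½) = 0.001802 = 0.18%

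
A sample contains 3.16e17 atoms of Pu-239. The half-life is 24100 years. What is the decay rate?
A = λN = 9.089e12 decays/year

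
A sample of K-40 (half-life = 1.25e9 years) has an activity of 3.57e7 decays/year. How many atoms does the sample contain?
N = A/λ = 6.438e16 atoms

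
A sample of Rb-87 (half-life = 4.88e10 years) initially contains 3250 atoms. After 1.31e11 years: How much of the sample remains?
N = N₀(1/2)^(t/t½) = 505.6 atoms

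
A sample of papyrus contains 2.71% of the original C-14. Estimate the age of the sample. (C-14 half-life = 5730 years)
Age = t½ × log₂(1/ratio) = 29830 years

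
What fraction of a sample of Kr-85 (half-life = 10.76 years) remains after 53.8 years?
N/N₀ = (1/2)^(t/t½) = 0.03125 = 3.12%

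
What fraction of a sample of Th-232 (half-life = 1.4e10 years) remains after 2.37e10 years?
N/N₀ = (1/2)^(t/t½) = 0.3093 = 30.9%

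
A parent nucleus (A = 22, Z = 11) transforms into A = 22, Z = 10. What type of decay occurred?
ΔA = 0, ΔZ = -1 ⇒ beta-plus decay (β⁺) or electron capture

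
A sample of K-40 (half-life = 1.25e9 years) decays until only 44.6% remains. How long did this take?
t = t½ × log₂(N₀/N) = 1.456e9 years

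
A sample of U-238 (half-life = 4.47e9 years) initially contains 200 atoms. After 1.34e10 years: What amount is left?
N = N₀(1/2)^(t/t½) = 25.04 atoms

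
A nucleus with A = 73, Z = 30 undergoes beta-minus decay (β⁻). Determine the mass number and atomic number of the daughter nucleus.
Daughter: A = 73, Z = 31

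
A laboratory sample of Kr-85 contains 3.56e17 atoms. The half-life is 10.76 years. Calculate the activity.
A = λN = 2.293e16 decays/year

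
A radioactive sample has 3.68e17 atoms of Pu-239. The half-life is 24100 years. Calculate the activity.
A = λN = 1.058e13 decays/year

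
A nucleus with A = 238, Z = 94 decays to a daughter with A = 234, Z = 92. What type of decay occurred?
ΔA = -4, ΔZ = -2 ⇒ alpha decay (α)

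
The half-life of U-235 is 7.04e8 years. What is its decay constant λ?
λ = ln(2)/t½ = 9.846e-10 year⁻¹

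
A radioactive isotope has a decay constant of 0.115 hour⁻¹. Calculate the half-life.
t½ = ln(2)/λ = 6.027 hours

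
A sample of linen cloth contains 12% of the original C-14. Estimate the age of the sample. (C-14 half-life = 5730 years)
Age = t½ × log₂(1/ratio) = 17530 years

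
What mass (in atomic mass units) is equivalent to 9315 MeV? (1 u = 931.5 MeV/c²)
m = E/c² = 10 u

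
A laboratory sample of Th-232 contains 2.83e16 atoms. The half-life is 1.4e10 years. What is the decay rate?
A = λN = 1.401e6 decays/year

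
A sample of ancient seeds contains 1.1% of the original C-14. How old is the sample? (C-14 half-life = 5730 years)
Age = t½ × log₂(1/ratio) = 37280 years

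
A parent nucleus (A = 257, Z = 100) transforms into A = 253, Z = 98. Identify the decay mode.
ΔA = -4, ΔZ = -2 ⇒ alpha decay (α)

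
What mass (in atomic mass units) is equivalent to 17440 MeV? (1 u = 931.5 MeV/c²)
m = E/c² = 18.72 u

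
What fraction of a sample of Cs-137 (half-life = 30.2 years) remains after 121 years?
N/N₀ = (1/2)^(t/t½) = 0.06221 = 6.22%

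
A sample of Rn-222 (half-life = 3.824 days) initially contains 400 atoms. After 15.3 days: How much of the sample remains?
N = N₀(1/2)^(t/t½) = 24.98 atoms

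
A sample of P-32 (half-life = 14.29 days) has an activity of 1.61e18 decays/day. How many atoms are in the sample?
N = A/λ = 3.319e19 atoms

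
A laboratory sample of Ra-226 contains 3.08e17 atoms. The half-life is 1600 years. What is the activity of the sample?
A = λN = 1.334e14 decays/year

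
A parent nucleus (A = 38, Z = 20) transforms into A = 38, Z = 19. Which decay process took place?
ΔA = 0, ΔZ = -1 ⇒ beta-plus decay (β⁺) or electron capture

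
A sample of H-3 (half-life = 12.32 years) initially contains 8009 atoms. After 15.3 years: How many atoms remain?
N = N₀(1/2)^(t/t½) = 3386 atoms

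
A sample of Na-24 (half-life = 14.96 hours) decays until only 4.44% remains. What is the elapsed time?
t = t½ × log₂(N₀/N) = 67.22 hours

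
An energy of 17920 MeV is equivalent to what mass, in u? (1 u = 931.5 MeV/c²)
m = E/c² = 19.24 u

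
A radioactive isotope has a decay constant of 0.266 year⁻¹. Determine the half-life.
t½ = ln(2)/λ = 2.606 years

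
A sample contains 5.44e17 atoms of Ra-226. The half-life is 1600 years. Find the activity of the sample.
A = λN = 2.357e14 decays/year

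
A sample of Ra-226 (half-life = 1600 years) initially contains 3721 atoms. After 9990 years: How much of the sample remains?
N = N₀(1/2)^(t/t½) = 49.1 atoms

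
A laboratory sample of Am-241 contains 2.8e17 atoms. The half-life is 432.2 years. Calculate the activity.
A = λN = 4.491e14 decays/year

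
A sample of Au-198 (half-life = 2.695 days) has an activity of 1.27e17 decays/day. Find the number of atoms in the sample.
N = A/λ = 4.938e17 atoms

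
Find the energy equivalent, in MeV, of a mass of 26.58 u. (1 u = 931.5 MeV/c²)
E = mc² = 24760 MeV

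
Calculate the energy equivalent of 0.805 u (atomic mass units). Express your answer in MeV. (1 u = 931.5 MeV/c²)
E = mc² = 749.9 MeV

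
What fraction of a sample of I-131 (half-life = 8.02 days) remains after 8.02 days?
N/N₀ = (1/2)^(t/t½) = 0.5 = 50%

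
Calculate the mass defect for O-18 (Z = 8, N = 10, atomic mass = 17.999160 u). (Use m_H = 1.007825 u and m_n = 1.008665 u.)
Δm = Z·m_H + N·m_n − M = 0.1501 u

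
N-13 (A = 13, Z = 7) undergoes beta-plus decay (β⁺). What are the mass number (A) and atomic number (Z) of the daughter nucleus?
Daughter: A = 13, Z = 6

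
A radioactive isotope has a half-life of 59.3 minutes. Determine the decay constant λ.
λ = ln(2)/t½ = 0.01169 minute⁻¹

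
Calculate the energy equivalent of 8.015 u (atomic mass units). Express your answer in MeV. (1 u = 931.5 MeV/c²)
E = mc² = 7466 MeV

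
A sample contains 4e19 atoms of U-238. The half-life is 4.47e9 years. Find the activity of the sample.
A = λN = 6.203e9 decays/year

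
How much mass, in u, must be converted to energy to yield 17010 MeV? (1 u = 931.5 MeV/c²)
m = E/c² = 18.26 u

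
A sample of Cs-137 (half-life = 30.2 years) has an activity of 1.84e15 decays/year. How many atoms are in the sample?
N = A/λ = 8.017e16 atoms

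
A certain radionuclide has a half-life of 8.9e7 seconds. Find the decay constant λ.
λ = ln(2)/t½ = 7.788e-9 second⁻¹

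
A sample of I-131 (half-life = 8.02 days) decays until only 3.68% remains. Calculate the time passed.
t = t½ × log₂(N₀/N) = 38.21 days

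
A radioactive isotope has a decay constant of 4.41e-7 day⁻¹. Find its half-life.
t½ = ln(2)/λ = 1.572e6 days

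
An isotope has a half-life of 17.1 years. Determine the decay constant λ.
λ = ln(2)/t½ = 0.04053 year⁻¹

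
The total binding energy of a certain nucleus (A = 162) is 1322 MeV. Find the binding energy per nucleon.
B.E./A = 1322/162 = 8.16 MeV/nucleon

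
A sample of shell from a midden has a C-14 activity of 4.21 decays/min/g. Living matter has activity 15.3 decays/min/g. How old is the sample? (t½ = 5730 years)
Age = t½ × log₂(A₀/A) = 10670 years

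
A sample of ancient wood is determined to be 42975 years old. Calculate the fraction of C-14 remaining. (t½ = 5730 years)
N/N₀ = (1/2)^(t/t½) = 0.005524 = 0.552%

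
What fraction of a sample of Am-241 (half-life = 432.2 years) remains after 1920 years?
N/N₀ = (1/2)^(t/t½) = 0.04599 = 4.6%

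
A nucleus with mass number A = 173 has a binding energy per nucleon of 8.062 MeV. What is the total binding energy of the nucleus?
B.E. = 8.062 × 173 = 1395 MeV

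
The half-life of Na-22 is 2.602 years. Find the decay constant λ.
λ = ln(2)/t½ = 0.2664 year⁻¹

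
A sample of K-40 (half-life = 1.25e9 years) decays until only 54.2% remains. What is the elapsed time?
t = t½ × log₂(N₀/N) = 1.105e9 years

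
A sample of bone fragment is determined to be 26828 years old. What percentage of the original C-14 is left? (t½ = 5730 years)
N/N₀ = (1/2)^(t/t½) = 0.03896 = 3.9%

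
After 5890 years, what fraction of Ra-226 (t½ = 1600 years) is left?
N/N₀ = (1/2)^(t/t½) = 0.07795 = 7.8%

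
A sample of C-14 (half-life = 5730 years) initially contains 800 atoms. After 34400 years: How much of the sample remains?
N = N₀(1/2)^(t/t½) = 12.47 atoms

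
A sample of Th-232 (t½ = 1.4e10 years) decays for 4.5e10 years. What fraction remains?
N/N₀ = (1/2)^(t/t½) = 0.1077 = 10.8%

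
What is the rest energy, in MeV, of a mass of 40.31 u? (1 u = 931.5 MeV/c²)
E = mc² = 37550 MeV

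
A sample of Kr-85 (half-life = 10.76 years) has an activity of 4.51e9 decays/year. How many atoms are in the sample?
N = A/λ = 7.001e10 atoms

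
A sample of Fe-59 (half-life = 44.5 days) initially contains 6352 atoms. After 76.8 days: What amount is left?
N = N₀(1/2)^(t/t½) = 1920 atoms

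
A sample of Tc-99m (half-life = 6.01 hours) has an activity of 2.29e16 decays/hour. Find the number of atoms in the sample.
N = A/λ = 1.986e17 atoms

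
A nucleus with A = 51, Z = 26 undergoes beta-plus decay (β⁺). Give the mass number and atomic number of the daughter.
Daughter: A = 51, Z = 25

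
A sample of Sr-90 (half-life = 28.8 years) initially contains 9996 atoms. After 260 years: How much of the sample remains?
N = N₀(1/2)^(t/t½) = 19.15 atoms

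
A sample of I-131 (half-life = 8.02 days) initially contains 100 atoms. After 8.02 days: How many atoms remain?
N = N₀(1/2)^(t/t½) = 50 atoms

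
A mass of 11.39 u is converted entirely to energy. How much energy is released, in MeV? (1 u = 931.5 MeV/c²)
E = mc² = 10610 MeV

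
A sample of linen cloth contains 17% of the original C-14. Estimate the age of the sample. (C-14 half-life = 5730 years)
Age = t½ × log₂(1/ratio) = 14650 years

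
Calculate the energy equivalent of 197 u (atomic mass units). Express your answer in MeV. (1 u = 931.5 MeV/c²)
E = mc² = 1.835e5 MeV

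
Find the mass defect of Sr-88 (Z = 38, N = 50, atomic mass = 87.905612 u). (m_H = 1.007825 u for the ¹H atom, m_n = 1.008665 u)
Δm = Z·m_H + N·m_n − M = 0.825 u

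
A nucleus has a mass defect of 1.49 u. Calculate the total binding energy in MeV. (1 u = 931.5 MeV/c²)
B.E. = Δm × 931.5 = 1388 MeV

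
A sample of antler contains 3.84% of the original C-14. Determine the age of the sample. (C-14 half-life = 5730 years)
Age = t½ × log₂(1/ratio) = 26950 years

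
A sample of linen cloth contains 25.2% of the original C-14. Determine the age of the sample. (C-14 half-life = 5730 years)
Age = t½ × log₂(1/ratio) = 11390 years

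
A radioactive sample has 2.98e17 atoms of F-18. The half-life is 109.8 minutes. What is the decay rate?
A = λN = 1.881e15 decays/minute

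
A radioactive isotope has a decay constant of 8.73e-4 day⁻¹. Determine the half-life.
t½ = ln(2)/λ = 794 days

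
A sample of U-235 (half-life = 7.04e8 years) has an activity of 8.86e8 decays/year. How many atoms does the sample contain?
N = A/λ = 8.999e17 atoms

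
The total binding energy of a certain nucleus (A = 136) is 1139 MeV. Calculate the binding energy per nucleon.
B.E./A = 1139/136 = 8.375 MeV/nucleon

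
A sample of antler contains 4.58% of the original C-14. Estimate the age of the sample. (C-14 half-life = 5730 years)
Age = t½ × log₂(1/ratio) = 25490 years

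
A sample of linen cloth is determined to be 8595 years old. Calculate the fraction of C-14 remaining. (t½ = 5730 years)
N/N₀ = (1/2)^(t/t½) = 0.3536 = 35.4%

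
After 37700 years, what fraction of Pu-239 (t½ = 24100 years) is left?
N/N₀ = (1/2)^(t/t½) = 0.3381 = 33.8%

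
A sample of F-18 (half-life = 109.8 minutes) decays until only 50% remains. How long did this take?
t = t½ × log₂(N₀/N) = 109.8 minutes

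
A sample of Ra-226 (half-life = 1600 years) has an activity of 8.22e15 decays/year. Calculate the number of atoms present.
N = A/λ = 1.897e19 atoms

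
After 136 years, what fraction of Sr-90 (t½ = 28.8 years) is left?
N/N₀ = (1/2)^(t/t½) = 0.03789 = 3.79%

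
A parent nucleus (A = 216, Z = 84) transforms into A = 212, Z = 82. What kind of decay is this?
ΔA = -4, ΔZ = -2 ⇒ alpha decay (α)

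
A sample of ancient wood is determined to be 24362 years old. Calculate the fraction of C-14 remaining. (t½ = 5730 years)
N/N₀ = (1/2)^(t/t½) = 0.0525 = 5.25%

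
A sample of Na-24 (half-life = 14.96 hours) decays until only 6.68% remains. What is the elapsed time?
t = t½ × log₂(N₀/N) = 58.4 hours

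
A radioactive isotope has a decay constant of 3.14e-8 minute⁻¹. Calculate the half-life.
t½ = ln(2)/λ = 2.207e7 minutes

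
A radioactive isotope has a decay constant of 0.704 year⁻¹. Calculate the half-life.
t½ = ln(2)/λ = 0.9846 years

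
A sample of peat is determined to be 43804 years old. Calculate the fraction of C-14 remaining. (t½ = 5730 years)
N/N₀ = (1/2)^(t/t½) = 0.004997 = 0.5%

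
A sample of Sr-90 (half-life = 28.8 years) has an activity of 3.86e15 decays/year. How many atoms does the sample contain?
N = A/λ = 1.604e17 atoms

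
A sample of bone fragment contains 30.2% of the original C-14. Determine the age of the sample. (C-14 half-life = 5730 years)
Age = t½ × log₂(1/ratio) = 9898 years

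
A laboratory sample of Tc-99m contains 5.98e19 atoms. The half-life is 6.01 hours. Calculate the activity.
A = λN = 6.897e18 decays/hour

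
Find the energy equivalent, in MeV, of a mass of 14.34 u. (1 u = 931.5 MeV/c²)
E = mc² = 13360 MeV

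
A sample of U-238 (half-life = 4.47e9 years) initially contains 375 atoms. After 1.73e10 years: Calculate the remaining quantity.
N = N₀(1/2)^(t/t½) = 25.64 atoms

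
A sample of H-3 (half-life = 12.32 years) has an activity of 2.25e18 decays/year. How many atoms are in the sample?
N = A/λ = 3.999e19 atoms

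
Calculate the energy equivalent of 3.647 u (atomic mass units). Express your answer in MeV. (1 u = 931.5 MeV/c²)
E = mc² = 3397 MeV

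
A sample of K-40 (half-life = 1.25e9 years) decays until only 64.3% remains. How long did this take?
t = t½ × log₂(N₀/N) = 7.964e8 years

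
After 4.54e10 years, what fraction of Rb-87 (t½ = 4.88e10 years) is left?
N/N₀ = (1/2)^(t/t½) = 0.5247 = 52.5%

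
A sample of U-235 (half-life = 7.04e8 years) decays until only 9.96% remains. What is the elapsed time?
t = t½ × log₂(N₀/N) = 2.343e9 years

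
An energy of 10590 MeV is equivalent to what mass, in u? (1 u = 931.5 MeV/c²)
m = E/c² = 11.37 u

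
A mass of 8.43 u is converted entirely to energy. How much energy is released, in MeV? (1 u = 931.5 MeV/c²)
E = mc² = 7853 MeV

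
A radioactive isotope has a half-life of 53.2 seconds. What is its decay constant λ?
λ = ln(2)/t½ = 0.01303 second⁻¹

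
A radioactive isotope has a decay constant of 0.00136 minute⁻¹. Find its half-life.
t½ = ln(2)/λ = 509.7 minutes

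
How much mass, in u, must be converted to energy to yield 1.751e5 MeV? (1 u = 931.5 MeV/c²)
m = E/c² = 188 u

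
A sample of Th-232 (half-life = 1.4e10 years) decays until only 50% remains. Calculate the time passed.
t = t½ × log₂(N₀/N) = 1.4e10 years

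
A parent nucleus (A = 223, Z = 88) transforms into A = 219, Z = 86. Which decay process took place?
ΔA = -4, ΔZ = -2 ⇒ alpha decay (α)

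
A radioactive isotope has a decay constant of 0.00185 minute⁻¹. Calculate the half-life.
t½ = ln(2)/λ = 374.7 minutes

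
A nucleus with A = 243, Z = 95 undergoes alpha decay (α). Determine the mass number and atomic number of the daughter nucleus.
Daughter: A = 239, Z = 93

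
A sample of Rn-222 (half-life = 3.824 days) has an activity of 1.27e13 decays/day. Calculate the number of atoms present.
N = A/λ = 7.006e13 atoms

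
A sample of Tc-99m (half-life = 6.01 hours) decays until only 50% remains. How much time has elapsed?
t = t½ × log₂(N₀/N) = 6.01 hours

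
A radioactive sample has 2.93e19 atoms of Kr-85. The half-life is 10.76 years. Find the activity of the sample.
A = λN = 1.887e18 decays/year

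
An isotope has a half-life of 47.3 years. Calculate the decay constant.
λ = ln(2)/t½ = 0.01465 year⁻¹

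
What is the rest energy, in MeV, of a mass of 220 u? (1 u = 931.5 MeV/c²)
E = mc² = 2.049e5 MeV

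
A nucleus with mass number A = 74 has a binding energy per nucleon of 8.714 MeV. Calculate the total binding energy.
B.E. = 8.714 × 74 = 644.8 MeV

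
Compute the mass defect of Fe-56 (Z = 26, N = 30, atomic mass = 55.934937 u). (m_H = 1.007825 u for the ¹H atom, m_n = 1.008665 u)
Δm = Z·m_H + N·m_n − M = 0.5285 u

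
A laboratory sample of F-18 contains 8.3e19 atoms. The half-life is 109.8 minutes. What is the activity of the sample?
A = λN = 5.24e17 decays/minute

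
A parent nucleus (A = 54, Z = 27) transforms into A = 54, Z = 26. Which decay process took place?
ΔA = 0, ΔZ = -1 ⇒ beta-plus decay (β⁺) or electron capture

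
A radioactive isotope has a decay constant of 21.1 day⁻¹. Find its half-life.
t½ = ln(2)/λ = 0.03285 days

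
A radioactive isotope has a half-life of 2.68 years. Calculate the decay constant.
λ = ln(2)/t½ = 0.2586 year⁻¹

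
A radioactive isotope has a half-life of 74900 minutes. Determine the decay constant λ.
λ = ln(2)/t½ = 9.254e-6 minute⁻¹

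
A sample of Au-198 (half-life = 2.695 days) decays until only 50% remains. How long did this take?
t = t½ × log₂(N₀/N) = 2.695 days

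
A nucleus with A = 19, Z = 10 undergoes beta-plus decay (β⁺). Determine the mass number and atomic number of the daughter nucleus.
Daughter: A = 19, Z = 9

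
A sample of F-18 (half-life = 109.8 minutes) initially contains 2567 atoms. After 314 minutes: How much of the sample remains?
N = N₀(1/2)^(t/t½) = 353.6 atoms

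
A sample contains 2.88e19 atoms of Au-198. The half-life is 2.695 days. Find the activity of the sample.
A = λN = 7.407e18 decays/day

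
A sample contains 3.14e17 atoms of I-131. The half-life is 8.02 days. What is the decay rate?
A = λN = 2.714e16 decays/day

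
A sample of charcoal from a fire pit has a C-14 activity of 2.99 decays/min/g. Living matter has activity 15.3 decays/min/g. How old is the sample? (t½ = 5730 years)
Age = t½ × log₂(A₀/A) = 13500 years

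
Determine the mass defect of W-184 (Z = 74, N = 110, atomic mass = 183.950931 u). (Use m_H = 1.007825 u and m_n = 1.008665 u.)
Δm = Z·m_H + N·m_n − M = 1.581 u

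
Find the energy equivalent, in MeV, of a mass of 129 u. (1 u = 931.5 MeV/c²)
E = mc² = 1.202e5 MeV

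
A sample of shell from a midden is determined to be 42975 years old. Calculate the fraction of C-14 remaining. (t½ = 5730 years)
N/N₀ = (1/2)^(t/t½) = 0.005524 = 0.552%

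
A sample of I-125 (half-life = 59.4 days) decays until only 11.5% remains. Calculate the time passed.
t = t½ × log₂(N₀/N) = 185.3 days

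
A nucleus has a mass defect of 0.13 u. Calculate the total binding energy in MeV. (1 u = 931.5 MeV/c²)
B.E. = Δm × 931.5 = 121.1 MeV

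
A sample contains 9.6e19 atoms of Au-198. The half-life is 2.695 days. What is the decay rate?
A = λN = 2.469e19 decays/day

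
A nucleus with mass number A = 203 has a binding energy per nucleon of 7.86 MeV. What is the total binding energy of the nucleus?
B.E. = 7.86 × 203 = 1596 MeV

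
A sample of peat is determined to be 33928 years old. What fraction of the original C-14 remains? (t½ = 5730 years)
N/N₀ = (1/2)^(t/t½) = 0.0165 = 1.65%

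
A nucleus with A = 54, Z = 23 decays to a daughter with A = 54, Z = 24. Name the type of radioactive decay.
ΔA = 0, ΔZ = +1 ⇒ beta-minus decay (β⁻)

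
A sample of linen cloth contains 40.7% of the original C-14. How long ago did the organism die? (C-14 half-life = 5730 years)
Age = t½ × log₂(1/ratio) = 7431 years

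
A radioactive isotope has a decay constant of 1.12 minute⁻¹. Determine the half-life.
t½ = ln(2)/λ = 0.6189 minutes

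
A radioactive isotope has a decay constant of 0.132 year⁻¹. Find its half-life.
t½ = ln(2)/λ = 5.251 years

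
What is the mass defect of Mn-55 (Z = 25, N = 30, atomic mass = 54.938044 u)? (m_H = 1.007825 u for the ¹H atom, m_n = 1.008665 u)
Δm = Z·m_H + N·m_n − M = 0.5175 u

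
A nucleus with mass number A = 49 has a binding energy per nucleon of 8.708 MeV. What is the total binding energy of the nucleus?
B.E. = 8.708 × 49 = 426.7 MeV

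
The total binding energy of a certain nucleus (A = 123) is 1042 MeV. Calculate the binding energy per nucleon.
B.E./A = 1042/123 = 8.472 MeV/nucleon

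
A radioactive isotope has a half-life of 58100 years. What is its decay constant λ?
λ = ln(2)/t½ = 1.193e-5 year⁻¹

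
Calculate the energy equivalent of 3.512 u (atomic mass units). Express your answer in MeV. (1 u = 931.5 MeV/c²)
E = mc² = 3271 MeV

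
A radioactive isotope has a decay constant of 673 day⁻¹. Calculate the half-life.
t½ = ln(2)/λ = 0.00103 days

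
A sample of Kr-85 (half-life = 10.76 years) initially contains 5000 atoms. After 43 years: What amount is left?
N = N₀(1/2)^(t/t½) = 313.3 atoms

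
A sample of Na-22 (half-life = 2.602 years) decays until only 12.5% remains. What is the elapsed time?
t = t½ × log₂(N₀/N) = 7.806 years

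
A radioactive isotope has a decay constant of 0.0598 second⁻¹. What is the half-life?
t½ = ln(2)/λ = 11.59 seconds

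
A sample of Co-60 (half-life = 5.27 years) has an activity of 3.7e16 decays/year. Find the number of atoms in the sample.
N = A/λ = 2.813e17 atoms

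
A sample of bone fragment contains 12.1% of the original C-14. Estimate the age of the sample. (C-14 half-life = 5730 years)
Age = t½ × log₂(1/ratio) = 17460 years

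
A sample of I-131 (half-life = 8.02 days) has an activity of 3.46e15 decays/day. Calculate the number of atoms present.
N = A/λ = 4.003e16 atoms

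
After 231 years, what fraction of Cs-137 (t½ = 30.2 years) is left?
N/N₀ = (1/2)^(t/t½) = 0.004982 = 0.498%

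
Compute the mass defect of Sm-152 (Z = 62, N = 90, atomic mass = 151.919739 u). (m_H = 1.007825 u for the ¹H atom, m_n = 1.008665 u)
Δm = Z·m_H + N·m_n − M = 1.345 u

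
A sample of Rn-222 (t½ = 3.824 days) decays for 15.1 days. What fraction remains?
N/N₀ = (1/2)^(t/t½) = 0.06476 = 6.48%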